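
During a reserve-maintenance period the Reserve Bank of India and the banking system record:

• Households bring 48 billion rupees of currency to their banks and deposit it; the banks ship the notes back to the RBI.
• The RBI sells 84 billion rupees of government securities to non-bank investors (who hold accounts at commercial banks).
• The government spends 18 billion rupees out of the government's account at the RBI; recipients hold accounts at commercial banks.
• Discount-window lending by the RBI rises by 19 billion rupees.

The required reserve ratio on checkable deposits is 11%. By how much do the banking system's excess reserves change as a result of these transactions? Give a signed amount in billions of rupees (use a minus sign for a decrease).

Currency deposit 48 billion rupees: reserves +48B, deposits +48B.
Asset sale (to non-banks) 84 billion rupees: reserves −84B, deposits −84B.
Government spending 18 billion rupees: reserves +18B, deposits +18B.
Discount-window loan 19 billion rupees: reserves +19B, deposits 0.
Totals: Δreserves = +1B, Δdeposits = −18B.
Δrequired reserves = 11% × −18B = −1.98B.
Δexcess reserves = Δreserves − Δrequired = +1B − (−1.98B) = +2.98 billion.

+2.98 billion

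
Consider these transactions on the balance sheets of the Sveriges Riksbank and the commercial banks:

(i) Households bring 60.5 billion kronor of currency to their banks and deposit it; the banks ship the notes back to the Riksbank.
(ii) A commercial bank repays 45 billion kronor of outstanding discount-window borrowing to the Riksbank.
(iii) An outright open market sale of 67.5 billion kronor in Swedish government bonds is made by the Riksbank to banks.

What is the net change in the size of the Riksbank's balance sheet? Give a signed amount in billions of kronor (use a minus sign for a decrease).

-112.5 billion

Riksbank balance sheet:
  Assets:      Securities −67.5B, Loans to banks −45B
  Liabilities: Bank reserves −52B, Currency in circulation −60.5B
Change in total Riksbank assets = -112.5 billion.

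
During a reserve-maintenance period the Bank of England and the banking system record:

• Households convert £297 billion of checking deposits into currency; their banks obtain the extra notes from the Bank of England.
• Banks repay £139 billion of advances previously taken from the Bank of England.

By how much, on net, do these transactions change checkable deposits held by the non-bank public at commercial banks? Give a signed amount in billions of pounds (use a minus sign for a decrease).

-£297 billion

Currency withdrawal £297 billion: non-bank counterparties' bank balances fall → −£297B.
Discount-window repayment £139 billion: the counterparty is a bank, so public deposits are unchanged → 0.
Net: −297 + 0 = -£297 billion.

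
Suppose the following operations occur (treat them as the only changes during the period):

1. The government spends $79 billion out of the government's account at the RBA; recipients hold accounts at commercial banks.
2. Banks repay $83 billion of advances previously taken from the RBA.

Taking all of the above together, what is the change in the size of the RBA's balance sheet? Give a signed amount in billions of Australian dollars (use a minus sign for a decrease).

RBA balance sheet:
  Assets:      Loans to banks −$83B
  Liabilities: Bank reserves −$4B, Government deposits −$79B
Commercial banking system:
  Assets:      Reserves at CB −$4B
  Liabilities: Checkable deposits +$79B, Borrowings from CB −$83B
Change in total RBA assets = -$83 billion.

-$83 billion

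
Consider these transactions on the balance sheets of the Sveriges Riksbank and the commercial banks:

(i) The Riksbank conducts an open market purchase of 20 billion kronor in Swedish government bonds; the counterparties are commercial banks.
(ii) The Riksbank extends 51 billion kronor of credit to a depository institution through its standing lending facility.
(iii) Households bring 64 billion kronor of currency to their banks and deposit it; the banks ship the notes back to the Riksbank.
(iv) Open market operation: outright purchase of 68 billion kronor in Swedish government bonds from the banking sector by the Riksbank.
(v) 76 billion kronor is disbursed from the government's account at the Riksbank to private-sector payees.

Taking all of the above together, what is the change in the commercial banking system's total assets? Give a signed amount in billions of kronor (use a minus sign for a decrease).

OMO purchase (from banks) 20 billion kronor: just an asset swap on bank balance sheets → 0.
Discount-window loan 51 billion kronor: bank balance sheets expand → +51B.
Currency deposit 64 billion kronor: bank balance sheets expand → +64B.
OMO purchase (from banks) 68 billion kronor: just an asset swap on bank balance sheets → 0.
Government spending 76 billion kronor: bank balance sheets expand → +76B.
Net: 0 + 51 + 64 + 0 + 76 = +191 billion.

+191 billion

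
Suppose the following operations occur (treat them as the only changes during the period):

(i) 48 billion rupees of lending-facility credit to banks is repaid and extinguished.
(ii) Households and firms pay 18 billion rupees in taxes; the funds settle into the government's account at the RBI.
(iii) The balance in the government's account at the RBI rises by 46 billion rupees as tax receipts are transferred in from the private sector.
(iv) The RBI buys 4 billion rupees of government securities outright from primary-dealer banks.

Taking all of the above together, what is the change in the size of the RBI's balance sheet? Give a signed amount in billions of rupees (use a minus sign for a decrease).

RBI balance sheet:
  Assets:      Securities +4B, Loans to banks −48B
  Liabilities: Bank reserves −108B, Government deposits +64B
Commercial banking system:
  Assets:      Reserves at CB −108B, Securities −4B
  Liabilities: Checkable deposits −64B, Borrowings from CB −48B
Change in total RBI assets = -44 billion.

-44 billion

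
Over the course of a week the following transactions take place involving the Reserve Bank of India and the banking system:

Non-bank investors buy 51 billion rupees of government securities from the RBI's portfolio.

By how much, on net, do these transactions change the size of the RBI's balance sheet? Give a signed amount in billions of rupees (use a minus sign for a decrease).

RBI balance sheet:
  Assets:      Securities −51B
  Liabilities: Bank reserves −51B
Commercial banking system:
  Assets:      Reserves at CB −51B
  Liabilities: Checkable deposits −51B
Change in total RBI assets = -51 billion.

-51 billion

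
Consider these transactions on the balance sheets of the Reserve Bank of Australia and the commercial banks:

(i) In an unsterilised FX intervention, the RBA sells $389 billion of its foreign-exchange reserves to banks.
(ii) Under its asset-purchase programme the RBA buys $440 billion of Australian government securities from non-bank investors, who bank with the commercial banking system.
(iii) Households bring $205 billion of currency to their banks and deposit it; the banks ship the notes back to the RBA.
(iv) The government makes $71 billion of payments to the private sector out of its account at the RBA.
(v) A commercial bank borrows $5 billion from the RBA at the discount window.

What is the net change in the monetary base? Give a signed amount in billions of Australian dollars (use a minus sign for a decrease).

FX sale $389 billion: RBA balance sheet contracts → −$389B.
Asset purchase (from non-banks) $440 billion: RBA balance sheet expands → +$440B.
Currency deposit $205 billion: just a shift between currency and reserves — both are base money → 0.
Government spending $71 billion: a non-base liability converts back to reserves → +$71B.
Discount-window loan $5 billion: RBA balance sheet expands → +$5B.
Net: −389 + 440 + 0 + 71 + 5 = +$127 billion.

+$127 billion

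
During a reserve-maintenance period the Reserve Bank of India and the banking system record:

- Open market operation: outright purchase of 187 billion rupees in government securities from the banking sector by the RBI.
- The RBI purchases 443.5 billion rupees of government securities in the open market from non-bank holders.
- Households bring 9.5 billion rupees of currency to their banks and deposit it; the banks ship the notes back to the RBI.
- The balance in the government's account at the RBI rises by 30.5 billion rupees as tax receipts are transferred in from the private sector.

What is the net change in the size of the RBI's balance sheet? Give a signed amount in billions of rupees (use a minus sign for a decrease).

RBI balance sheet:
  Assets:      Securities +630.5B
  Liabilities: Bank reserves +609.5B, Currency in circulation −9.5B, Government deposits +30.5B
Change in total RBI assets = +630.5 billion.

+630.5 billion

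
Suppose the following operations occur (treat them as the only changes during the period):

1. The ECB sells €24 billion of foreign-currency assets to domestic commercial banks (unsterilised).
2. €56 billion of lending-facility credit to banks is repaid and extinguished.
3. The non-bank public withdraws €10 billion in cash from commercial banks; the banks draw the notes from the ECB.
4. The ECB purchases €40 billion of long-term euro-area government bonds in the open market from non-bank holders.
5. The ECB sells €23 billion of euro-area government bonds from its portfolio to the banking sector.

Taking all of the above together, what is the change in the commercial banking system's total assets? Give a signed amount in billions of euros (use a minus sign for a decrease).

FX sale €24 billion: just an asset swap on bank balance sheets → 0.
Discount-window repayment €56 billion: bank balance sheets shrink → −€56B.
Currency withdrawal €10 billion: bank balance sheets shrink → −€10B.
Asset purchase (from non-banks) €40 billion: bank balance sheets expand → +€40B.
OMO sale (to banks) €23 billion: just an asset swap on bank balance sheets → 0.
Net: 0 − 56 − 10 + 40 + 0 = -€26 billion.

-€26 billion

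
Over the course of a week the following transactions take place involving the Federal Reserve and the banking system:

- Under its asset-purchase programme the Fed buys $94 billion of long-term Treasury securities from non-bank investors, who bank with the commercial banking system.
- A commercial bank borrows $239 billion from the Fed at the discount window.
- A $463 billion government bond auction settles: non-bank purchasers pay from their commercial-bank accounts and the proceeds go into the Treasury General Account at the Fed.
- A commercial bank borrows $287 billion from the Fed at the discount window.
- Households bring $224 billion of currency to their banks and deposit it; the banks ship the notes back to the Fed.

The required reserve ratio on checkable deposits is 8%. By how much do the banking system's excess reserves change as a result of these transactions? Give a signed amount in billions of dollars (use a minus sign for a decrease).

+$392.6 billion

Asset purchase (from non-banks) $94 billion: reserves +$94B, deposits +$94B.
Discount-window loan $239 billion: reserves +$239B, deposits 0.
Government account inflow $463 billion: reserves −$463B, deposits −$463B.
Discount-window loan $287 billion: reserves +$287B, deposits 0.
Currency deposit $224 billion: reserves +$224B, deposits +$224B.
Totals: Δreserves = +$381B, Δdeposits = −$145B.
Δrequired reserves = 8% × −$145B = −$11.6B.
Δexcess reserves = Δreserves − Δrequired = +$381B − (−$11.6B) = +$392.6 billion.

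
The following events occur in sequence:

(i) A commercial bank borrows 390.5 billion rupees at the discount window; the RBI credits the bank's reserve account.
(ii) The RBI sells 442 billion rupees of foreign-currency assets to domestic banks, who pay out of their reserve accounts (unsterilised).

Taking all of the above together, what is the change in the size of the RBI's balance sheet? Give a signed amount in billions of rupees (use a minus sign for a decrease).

-51.5 billion

RBI balance sheet:
  Assets:      Loans to banks +390.5B, Foreign assets −442B
  Liabilities: Bank reserves −51.5B
Change in total RBI assets = -51.5 billion.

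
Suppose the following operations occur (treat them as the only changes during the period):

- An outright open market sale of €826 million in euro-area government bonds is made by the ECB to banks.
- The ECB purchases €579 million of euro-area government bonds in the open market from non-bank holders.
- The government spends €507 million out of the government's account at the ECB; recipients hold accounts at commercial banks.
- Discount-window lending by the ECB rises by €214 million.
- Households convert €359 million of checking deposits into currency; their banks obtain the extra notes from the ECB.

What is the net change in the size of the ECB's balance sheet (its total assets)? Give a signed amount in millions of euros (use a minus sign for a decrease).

-€33 million

OMO sale (to banks) €826 million: an ECB asset is shed → −€826M.
Asset purchase (from non-banks) €579 million: an ECB asset is acquired → +€579M.
Government spending €507 million: only the composition of liabilities changes → 0.
Discount-window loan €214 million: an ECB asset is acquired → +€214M.
Currency withdrawal €359 million: only the composition of liabilities changes → 0.
Net: −826 + 579 + 0 + 214 + 0 = -€33 million.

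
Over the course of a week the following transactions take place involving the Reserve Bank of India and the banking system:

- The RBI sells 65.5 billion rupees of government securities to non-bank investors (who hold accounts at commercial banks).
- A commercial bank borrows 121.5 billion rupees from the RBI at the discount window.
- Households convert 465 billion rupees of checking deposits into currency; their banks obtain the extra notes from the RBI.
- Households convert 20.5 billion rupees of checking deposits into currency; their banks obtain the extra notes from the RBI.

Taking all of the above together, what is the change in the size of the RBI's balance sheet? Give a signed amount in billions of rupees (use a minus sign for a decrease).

+56 billion

RBI balance sheet:
  Assets:      Securities −65.5B, Loans to banks +121.5B
  Liabilities: Bank reserves −429.5B, Currency in circulation +485.5B
Commercial banking system:
  Assets:      Reserves at CB −429.5B
  Liabilities: Checkable deposits −551B, Borrowings from CB +121.5B
Change in total RBI assets = +56 billion.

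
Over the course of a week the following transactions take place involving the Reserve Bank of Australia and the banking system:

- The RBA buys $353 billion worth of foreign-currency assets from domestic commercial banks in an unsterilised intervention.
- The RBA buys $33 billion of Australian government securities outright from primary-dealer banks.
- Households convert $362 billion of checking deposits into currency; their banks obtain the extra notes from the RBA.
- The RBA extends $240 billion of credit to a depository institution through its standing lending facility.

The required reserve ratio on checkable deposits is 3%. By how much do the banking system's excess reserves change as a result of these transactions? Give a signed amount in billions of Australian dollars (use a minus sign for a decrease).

FX purchase $353 billion: reserves +$353B, deposits 0.
OMO purchase (from banks) $33 billion: reserves +$33B, deposits 0.
Currency withdrawal $362 billion: reserves −$362B, deposits −$362B.
Discount-window loan $240 billion: reserves +$240B, deposits 0.
Totals: Δreserves = +$264B, Δdeposits = −$362B.
Δrequired reserves = 3% × −$362B = −$10.86B.
Δexcess reserves = Δreserves − Δrequired = +$264B − (−$10.86B) = +$274.86 billion.

+$274.86 billion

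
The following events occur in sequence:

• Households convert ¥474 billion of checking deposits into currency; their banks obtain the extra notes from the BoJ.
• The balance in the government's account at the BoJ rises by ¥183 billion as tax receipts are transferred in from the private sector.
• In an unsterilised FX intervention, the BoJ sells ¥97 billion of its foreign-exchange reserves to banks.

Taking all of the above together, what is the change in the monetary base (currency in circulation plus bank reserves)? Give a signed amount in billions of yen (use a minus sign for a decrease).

-¥280 billion

BoJ balance sheet:
  Assets:      Foreign assets −¥97B
  Liabilities: Bank reserves −¥754B, Currency in circulation +¥474B, Government deposits +¥183B
Commercial banking system:
  Assets:      Reserves at CB −¥754B, Foreign assets +¥97B
  Liabilities: Checkable deposits −¥657B
Monetary base = currency + reserves: +¥474B + (−¥754B) = -¥280 billion.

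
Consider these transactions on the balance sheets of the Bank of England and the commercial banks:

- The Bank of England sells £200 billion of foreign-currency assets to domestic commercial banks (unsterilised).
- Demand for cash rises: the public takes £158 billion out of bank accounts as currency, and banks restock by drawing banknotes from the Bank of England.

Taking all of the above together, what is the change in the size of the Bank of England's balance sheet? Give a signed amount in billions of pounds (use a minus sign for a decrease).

FX sale £200 billion: a Bank of England asset is shed → −£200B.
Currency withdrawal £158 billion: only the composition of liabilities changes → 0.
Net: −200 + 0 = -£200 billion.

-£200 billion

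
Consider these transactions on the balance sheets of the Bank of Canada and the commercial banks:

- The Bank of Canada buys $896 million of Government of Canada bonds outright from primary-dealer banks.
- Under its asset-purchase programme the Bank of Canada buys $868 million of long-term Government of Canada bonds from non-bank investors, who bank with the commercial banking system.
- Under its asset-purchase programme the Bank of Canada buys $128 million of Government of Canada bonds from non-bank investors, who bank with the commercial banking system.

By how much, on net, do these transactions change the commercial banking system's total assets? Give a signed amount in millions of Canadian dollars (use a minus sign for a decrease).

OMO purchase (from banks) $896 million: just an asset swap on bank balance sheets → 0.
Asset purchase (from non-banks) $868 million: bank balance sheets expand → +$868M.
Asset purchase (from non-banks) $128 million: bank balance sheets expand → +$128M.
Net: 0 + 868 + 128 = +$996 million.

+$996 million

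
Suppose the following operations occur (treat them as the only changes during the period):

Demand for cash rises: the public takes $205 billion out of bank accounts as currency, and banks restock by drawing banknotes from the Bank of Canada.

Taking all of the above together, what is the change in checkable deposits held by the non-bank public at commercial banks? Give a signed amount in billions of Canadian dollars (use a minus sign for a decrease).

Currency withdrawal $205 billion: non-bank counterparties' bank balances fall → −$205B.

-$205 billion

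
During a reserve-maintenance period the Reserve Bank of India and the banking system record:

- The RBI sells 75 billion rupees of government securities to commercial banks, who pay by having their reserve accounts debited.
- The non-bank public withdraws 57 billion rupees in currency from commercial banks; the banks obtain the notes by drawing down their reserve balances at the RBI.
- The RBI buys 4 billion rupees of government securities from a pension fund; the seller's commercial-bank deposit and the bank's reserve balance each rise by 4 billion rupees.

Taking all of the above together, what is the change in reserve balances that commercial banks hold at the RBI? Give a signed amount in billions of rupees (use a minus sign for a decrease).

RBI balance sheet:
  Assets:      Securities −71B
  Liabilities: Bank reserves −128B, Currency in circulation +57B
Commercial banking system:
  Assets:      Reserves at CB −128B, Securities +75B
  Liabilities: Checkable deposits −53B
So the change in reserve balances that commercial banks hold at the RBI is -128 billion.

-128 billion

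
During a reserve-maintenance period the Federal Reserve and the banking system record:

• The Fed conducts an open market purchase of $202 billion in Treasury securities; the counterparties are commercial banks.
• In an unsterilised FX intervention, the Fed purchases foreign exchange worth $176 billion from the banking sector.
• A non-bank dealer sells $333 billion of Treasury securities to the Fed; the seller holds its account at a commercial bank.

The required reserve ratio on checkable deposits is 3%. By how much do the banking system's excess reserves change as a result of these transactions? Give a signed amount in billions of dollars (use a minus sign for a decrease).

OMO purchase (from banks) $202 billion: reserves +$202B, deposits 0.
FX purchase $176 billion: reserves +$176B, deposits 0.
Asset purchase (from non-banks) $333 billion: reserves +$333B, deposits +$333B.
Totals: Δreserves = +$711B, Δdeposits = +$333B.
Δrequired reserves = 3% × +$333B = +$9.99B.
Δexcess reserves = Δreserves − Δrequired = +$711B − (+$9.99B) = +$701.01 billion.

+$701.01 billion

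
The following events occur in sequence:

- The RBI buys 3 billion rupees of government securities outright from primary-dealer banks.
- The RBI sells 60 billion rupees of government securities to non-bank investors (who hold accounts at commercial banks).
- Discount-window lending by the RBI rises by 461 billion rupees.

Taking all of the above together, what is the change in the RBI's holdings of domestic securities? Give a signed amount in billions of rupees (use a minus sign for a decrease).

RBI balance sheet:
  Assets:      Securities −57B, Loans to banks +461B
  Liabilities: Bank reserves +404B
Commercial banking system:
  Assets:      Reserves at CB +404B, Securities −3B
  Liabilities: Checkable deposits −60B, Borrowings from CB +461B
So the change in the RBI's holdings of domestic securities is -57 billion.

-57 billion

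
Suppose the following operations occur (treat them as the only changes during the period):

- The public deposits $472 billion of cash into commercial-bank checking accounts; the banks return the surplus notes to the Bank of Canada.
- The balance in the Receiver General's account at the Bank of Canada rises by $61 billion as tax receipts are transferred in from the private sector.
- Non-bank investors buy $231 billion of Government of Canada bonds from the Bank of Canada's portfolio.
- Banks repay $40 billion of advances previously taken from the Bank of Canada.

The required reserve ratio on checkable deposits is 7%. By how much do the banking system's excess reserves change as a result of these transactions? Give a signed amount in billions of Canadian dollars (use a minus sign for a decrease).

Currency deposit $472 billion: reserves +$472B, deposits +$472B.
Government account inflow $61 billion: reserves −$61B, deposits −$61B.
Asset sale (to non-banks) $231 billion: reserves −$231B, deposits −$231B.
Discount-window repayment $40 billion: reserves −$40B, deposits 0.
Totals: Δreserves = +$140B, Δdeposits = +$180B.
Δrequired reserves = 7% × +$180B = +$12.6B.
Δexcess reserves = Δreserves − Δrequired = +$140B − (+$12.6B) = +$127.4 billion.

+$127.4 billion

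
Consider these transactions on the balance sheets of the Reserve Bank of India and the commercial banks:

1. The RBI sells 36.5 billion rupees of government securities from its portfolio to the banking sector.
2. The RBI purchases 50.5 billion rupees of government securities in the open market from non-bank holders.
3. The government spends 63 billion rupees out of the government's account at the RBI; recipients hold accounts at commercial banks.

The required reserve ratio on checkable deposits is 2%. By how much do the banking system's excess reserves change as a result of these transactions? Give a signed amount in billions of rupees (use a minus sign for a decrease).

OMO sale (to banks) 36.5 billion rupees: reserves −36.5B, deposits 0.
Asset purchase (from non-banks) 50.5 billion rupees: reserves +50.5B, deposits +50.5B.
Government spending 63 billion rupees: reserves +63B, deposits +63B.
Totals: Δreserves = +77B, Δdeposits = +113.5B.
Δrequired reserves = 2% × +113.5B = +2.27B.
Δexcess reserves = Δreserves − Δrequired = +77B − (+2.27B) = +74.73 billion.

+74.73 billion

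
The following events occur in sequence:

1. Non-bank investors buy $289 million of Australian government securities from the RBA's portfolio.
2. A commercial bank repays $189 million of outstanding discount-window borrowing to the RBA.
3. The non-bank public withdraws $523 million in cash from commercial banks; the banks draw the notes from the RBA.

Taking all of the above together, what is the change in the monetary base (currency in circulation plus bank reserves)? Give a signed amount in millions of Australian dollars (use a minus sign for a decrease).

Asset sale (to non-banks) $289 million: RBA balance sheet contracts → −$289M.
Discount-window repayment $189 million: RBA balance sheet contracts → −$189M.
Currency withdrawal $523 million: just a shift between currency and reserves — both are base money → 0.
Net: −289 − 189 + 0 = -$478 million.

-$478 million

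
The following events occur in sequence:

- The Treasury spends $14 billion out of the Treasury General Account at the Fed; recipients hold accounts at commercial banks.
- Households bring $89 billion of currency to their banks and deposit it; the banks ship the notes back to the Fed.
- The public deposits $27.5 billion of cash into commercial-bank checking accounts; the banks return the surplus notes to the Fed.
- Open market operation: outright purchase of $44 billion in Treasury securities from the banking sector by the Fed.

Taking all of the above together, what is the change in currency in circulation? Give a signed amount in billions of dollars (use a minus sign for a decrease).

Fed balance sheet:
  Assets:      Securities +$44B
  Liabilities: Bank reserves +$174.5B, Currency in circulation −$116.5B, Government deposits −$14B
Commercial banking system:
  Assets:      Reserves at CB +$174.5B, Securities −$44B
  Liabilities: Checkable deposits +$130.5B
So the change in currency in circulation is -$116.5 billion.

-$116.5 billion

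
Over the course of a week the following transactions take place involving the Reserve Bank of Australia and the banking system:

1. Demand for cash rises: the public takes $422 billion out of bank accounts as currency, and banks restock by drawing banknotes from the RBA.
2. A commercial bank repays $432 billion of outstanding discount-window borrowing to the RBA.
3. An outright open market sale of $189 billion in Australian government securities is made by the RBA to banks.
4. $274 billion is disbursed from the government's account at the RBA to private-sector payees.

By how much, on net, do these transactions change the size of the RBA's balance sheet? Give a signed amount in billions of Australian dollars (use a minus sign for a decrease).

-$621 billion

RBA balance sheet:
  Assets:      Securities −$189B, Loans to banks −$432B
  Liabilities: Bank reserves −$769B, Currency in circulation +$422B, Government deposits −$274B
Commercial banking system:
  Assets:      Reserves at CB −$769B, Securities +$189B
  Liabilities: Checkable deposits −$148B, Borrowings from CB −$432B
Change in total RBA assets = -$621 billion.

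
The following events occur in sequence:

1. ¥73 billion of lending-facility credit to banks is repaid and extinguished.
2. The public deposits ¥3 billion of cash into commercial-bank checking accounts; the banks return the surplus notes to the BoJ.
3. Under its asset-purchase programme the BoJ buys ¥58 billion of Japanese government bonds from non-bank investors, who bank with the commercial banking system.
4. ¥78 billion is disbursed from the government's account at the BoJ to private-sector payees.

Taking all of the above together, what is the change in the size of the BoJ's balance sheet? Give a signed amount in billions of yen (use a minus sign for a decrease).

Discount-window repayment ¥73 billion: a BoJ asset is shed → −¥73B.
Currency deposit ¥3 billion: only the composition of liabilities changes → 0.
Asset purchase (from non-banks) ¥58 billion: a BoJ asset is acquired → +¥58B.
Government spending ¥78 billion: only the composition of liabilities changes → 0.
Net: −73 + 0 + 58 + 0 = -¥15 billion.

-¥15 billion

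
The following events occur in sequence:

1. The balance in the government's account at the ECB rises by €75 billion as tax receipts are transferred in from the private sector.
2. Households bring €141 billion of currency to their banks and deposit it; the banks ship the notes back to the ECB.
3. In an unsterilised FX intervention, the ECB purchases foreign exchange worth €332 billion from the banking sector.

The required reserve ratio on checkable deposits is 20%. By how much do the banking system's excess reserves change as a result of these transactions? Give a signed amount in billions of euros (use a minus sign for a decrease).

Government account inflow €75 billion: reserves −€75B, deposits −€75B.
Currency deposit €141 billion: reserves +€141B, deposits +€141B.
FX purchase €332 billion: reserves +€332B, deposits 0.
Totals: Δreserves = +€398B, Δdeposits = +€66B.
Δrequired reserves = 20% × +€66B = +€13.2B.
Δexcess reserves = Δreserves − Δrequired = +€398B − (+€13.2B) = +€384.8 billion.

+€384.8 billion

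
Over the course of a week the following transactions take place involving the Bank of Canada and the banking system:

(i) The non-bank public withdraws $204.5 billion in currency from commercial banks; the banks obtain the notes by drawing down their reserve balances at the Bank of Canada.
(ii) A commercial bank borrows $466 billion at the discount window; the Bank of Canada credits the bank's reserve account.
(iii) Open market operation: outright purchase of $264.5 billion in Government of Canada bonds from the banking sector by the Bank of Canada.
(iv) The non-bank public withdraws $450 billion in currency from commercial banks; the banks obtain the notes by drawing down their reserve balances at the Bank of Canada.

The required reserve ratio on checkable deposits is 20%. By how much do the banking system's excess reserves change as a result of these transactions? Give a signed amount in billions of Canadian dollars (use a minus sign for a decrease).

Currency withdrawal $204.5 billion: reserves −$204.5B, deposits −$204.5B.
Discount-window loan $466 billion: reserves +$466B, deposits 0.
OMO purchase (from banks) $264.5 billion: reserves +$264.5B, deposits 0.
Currency withdrawal $450 billion: reserves −$450B, deposits −$450B.
Totals: Δreserves = +$76B, Δdeposits = −$654.5B.
Δrequired reserves = 20% × −$654.5B = −$130.9B.
Δexcess reserves = Δreserves − Δrequired = +$76B − (−$130.9B) = +$206.9 billion.

+$206.9 billion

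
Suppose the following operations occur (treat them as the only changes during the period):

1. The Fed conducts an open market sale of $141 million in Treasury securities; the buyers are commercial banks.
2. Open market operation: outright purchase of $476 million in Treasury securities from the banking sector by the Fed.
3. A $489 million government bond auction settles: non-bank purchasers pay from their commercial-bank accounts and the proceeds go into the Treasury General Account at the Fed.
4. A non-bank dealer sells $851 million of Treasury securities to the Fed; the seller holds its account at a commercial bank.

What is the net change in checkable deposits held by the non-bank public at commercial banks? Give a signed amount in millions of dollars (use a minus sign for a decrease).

OMO sale (to banks) $141 million: the counterparty is a bank, so public deposits are unchanged → 0.
OMO purchase (from banks) $476 million: the counterparty is a bank, so public deposits are unchanged → 0.
Government account inflow $489 million: non-bank counterparties' bank balances fall → −$489M.
Asset purchase (from non-banks) $851 million: non-bank counterparties' bank balances rise → +$851M.
Net: 0 + 0 − 489 + 851 = +$362 million.

+$362 million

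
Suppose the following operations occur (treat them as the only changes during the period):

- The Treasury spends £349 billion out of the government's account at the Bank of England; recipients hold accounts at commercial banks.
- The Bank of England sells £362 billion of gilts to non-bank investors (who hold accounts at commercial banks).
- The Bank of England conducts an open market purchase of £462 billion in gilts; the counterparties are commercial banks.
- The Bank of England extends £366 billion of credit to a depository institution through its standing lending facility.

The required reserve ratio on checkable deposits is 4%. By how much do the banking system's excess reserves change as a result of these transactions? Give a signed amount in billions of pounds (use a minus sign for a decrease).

Government spending £349 billion: reserves +£349B, deposits +£349B.
Asset sale (to non-banks) £362 billion: reserves −£362B, deposits −£362B.
OMO purchase (from banks) £462 billion: reserves +£462B, deposits 0.
Discount-window loan £366 billion: reserves +£366B, deposits 0.
Totals: Δreserves = +£815B, Δdeposits = −£13B.
Δrequired reserves = 4% × −£13B = −£0.52B.
Δexcess reserves = Δreserves − Δrequired = +£815B − (−£0.52B) = +£815.52 billion.

+£815.52 billion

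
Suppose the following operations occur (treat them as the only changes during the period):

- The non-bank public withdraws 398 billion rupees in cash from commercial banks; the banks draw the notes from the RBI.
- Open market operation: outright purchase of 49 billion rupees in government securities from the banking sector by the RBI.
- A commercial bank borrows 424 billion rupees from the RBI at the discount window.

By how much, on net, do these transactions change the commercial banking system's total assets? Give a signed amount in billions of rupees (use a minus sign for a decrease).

RBI balance sheet:
  Assets:      Securities +49B, Loans to banks +424B
  Liabilities: Bank reserves +75B, Currency in circulation +398B
Commercial banking system:
  Assets:      Reserves at CB +75B, Securities −49B
  Liabilities: Checkable deposits −398B, Borrowings from CB +424B
Change in total bank assets = +26 billion.

+26 billion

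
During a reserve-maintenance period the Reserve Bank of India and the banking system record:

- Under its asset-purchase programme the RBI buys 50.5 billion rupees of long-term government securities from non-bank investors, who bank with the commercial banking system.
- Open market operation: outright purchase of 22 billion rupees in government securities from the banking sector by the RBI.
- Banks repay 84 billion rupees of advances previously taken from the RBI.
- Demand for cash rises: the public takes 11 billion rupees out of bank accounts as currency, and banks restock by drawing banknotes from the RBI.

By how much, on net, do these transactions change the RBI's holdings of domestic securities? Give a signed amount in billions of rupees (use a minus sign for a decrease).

+72.5 billion

Asset purchase (from non-banks) 50.5 billion rupees: securities added to the RBI's portfolio → +50.5B.
OMO purchase (from banks) 22 billion rupees: securities added to the RBI's portfolio → +22B.
Discount-window repayment 84 billion rupees: the RBI's securities portfolio is untouched → 0.
Currency withdrawal 11 billion rupees: the RBI's securities portfolio is untouched → 0.
Net: 50.5 + 22 + 0 + 0 = +72.5 billion.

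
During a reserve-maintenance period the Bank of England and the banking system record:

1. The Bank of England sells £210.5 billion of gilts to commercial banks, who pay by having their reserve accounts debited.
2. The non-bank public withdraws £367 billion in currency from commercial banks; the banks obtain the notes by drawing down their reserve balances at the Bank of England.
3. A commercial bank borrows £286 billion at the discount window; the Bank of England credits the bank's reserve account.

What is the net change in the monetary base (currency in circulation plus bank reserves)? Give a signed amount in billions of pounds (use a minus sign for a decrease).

+£75.5 billion

Bank of England balance sheet:
  Assets:      Securities −£210.5B, Loans to banks +£286B
  Liabilities: Bank reserves −£291.5B, Currency in circulation +£367B
Monetary base = currency + reserves: +£367B + (−£291.5B) = +£75.5 billion.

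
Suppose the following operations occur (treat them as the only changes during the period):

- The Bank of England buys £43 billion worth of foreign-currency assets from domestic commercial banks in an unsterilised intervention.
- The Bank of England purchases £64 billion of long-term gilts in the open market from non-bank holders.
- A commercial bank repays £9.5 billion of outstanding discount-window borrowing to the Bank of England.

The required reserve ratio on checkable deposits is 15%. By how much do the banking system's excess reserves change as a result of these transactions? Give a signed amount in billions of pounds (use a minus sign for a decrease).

FX purchase £43 billion: reserves +£43B, deposits 0.
Asset purchase (from non-banks) £64 billion: reserves +£64B, deposits +£64B.
Discount-window repayment £9.5 billion: reserves −£9.5B, deposits 0.
Totals: Δreserves = +£97.5B, Δdeposits = +£64B.
Δrequired reserves = 15% × +£64B = +£9.6B.
Δexcess reserves = Δreserves − Δrequired = +£97.5B − (+£9.6B) = +£87.9 billion.

+£87.9 billion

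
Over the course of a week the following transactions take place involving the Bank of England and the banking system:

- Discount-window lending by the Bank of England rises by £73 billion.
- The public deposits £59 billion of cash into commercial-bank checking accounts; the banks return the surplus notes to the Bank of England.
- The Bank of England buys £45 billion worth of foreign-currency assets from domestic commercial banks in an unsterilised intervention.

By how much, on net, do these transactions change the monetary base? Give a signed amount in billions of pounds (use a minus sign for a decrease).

Discount-window loan £73 billion: Bank of England balance sheet expands → +£73B.
Currency deposit £59 billion: just a shift between currency and reserves — both are base money → 0.
FX purchase £45 billion: Bank of England balance sheet expands → +£45B.
Net: 73 + 0 + 45 = +£118 billion.

+£118 billion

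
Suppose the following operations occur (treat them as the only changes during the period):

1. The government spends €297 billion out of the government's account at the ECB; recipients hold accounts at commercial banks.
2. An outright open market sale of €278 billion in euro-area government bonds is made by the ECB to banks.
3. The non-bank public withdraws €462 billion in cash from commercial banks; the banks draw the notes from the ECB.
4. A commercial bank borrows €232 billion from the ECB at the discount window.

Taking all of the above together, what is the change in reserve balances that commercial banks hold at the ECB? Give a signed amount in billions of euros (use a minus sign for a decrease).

ECB balance sheet:
  Assets:      Securities −€278B, Loans to banks +€232B
  Liabilities: Bank reserves −€211B, Currency in circulation +€462B, Government deposits −€297B
So the change in reserve balances that commercial banks hold at the ECB is -€211 billion.

-€211 billion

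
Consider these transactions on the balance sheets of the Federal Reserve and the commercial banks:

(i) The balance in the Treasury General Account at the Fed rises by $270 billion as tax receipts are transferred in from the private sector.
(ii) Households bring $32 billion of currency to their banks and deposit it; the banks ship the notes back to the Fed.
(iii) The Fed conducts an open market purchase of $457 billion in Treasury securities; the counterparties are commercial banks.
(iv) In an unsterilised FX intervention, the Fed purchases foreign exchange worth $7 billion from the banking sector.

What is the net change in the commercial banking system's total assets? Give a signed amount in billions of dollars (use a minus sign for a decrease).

Government account inflow $270 billion: bank balance sheets shrink → −$270B.
Currency deposit $32 billion: bank balance sheets expand → +$32B.
OMO purchase (from banks) $457 billion: just an asset swap on bank balance sheets → 0.
FX purchase $7 billion: just an asset swap on bank balance sheets → 0.
Net: −270 + 32 + 0 + 0 = -$238 billion.

-$238 billion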